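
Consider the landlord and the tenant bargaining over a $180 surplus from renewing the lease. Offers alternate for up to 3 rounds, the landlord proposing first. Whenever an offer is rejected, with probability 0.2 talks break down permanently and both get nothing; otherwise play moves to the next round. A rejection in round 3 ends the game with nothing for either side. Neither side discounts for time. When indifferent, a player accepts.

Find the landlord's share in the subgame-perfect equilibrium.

151.2

Round 3 (the landlord proposes): the tenant will accept anything ≥ 0, so the landlord offers 0 and keeps 180.
Round 2 (the tenant proposes): rejecting gives the landlord an expected 0.8 × 180 = 144, so the tenant offers 144, keeping 36.
Round 1 (the landlord proposes): rejecting gives the tenant an expected 0.8 × 36 = 28.8, so the landlord offers 28.8, keeping 151.2.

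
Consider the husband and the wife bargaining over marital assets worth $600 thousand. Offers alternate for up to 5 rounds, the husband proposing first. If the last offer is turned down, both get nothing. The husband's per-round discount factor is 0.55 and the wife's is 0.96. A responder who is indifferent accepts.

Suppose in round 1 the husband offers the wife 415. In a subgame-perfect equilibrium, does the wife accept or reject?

Work out the wife's continuation value if the offer is rejected.
Round 5 (the husband proposes): rejection yields 0 for the wife; the husband offers 0 and keeps 600.
Round 4 (the wife proposes): the husband can get 600 next round, worth 0.55 × 600 = 330 now. The wife offers 330 and keeps 600 − 330 = 270.
Round 3 (the husband proposes): the wife can get 270 next round, worth 0.96 × 270 = 259.2 now; the husband offers that and keeps 340.8.
Round 2 (the wife proposes): the husband can get 340.8 next round, worth 0.55 × 340.8 = 187.44 now; the wife offers that and keeps 412.56.
So by rejecting in round 1, the wife gets 412.56 next round, worth 0.96 × 412.56 = 396.0576 now.
Offer 415 ≥ 396.0576, so the wife accepts.

Accept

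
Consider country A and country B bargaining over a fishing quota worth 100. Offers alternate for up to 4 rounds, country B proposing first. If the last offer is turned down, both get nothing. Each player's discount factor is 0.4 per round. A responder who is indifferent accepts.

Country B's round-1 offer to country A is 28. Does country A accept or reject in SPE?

Round 4 (country A proposes): rejection yields 0 for country B; country A offers 0 and keeps 100.
Round 3 (country B proposes): country A can get 100 next round, worth 0.4 × 100 = 40 now. Country B offers 40 and keeps 100 − 40 = 60.
Round 2 (country A proposes): country B can get 60 next round, worth 0.4 × 60 = 24 now, so country A offers 24, keeping 76.
So by rejecting in round 1, country A gets 76 next round, worth 0.4 × 76 = 30.4 now.
Offer 28 < 30.4, so country A rejects.

Reject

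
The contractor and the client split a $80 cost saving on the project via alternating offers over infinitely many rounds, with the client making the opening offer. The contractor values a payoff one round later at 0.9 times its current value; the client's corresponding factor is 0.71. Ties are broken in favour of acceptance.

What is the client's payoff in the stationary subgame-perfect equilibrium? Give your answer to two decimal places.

22.16

When the client proposes, the contractor accepts any offer worth at least 0.9 times what the contractor would get by proposing next round; and vice versa.
This gives x = 80 − 0.9y and y = 80 − 0.71x, where x and y are each side's share when it proposes.
Hence (1 − 0.9·0.71)x = 80(1 − 0.9), i.e. 0.361·x = 8.
x ≈ 22.1607; the contractor's share is 80 − x ≈ 57.8393.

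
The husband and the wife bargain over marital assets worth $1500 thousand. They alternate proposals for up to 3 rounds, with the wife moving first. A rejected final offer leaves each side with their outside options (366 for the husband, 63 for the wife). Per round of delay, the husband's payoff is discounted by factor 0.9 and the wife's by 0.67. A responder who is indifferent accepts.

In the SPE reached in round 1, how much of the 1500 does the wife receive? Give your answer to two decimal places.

833.80

Work backward from the last round.
Round 3 (the wife proposes): the husband gets 366 if talks fail, so the wife offers 366 and keeps 1134.
Round 2 (the husband proposes): the wife can get 1134 next round, worth 0.67 × 1134 = 759.78 now. The husband offers 759.78 and keeps 1500 − 759.78 = 740.22.
Round 1 (the wife proposes): the husband can get 740.22 next round, worth 0.9 × 740.22 = 666.198 now; the wife offers that and keeps 833.802.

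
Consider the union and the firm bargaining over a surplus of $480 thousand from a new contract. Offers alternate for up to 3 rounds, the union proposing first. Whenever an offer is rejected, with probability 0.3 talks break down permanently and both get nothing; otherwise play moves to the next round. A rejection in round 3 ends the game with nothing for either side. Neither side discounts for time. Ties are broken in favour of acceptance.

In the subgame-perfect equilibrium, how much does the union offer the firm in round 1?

By backward induction:
Round 3 (the union proposes): the firm will accept anything ≥ 0, so the union offers 0 and keeps 480.
Round 2 (the firm proposes): rejecting gives the union an expected 0.7 × 480 = 336, so the firm offers 336, keeping 144.
Round 1 (the union proposes): rejecting gives the firm an expected 0.7 × 144 = 100.8. The union offers 100.8 and keeps 480 − 100.8 = 379.2.

100.8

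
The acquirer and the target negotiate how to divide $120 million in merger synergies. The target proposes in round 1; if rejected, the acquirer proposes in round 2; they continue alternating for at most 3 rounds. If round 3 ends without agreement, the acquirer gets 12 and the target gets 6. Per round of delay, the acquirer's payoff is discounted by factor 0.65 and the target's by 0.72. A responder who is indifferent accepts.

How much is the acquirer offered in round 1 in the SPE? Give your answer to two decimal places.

27.46

Work backward from the last round.
Round 3 (the target proposes): the acquirer gets 12 if talks fail, so the target offers 12 and keeps 108.
Round 2 (the acquirer proposes): the target can get 108 next round, worth 0.72 × 108 = 77.76 now; the acquirer offers that and keeps 42.24.
Round 1 (the target proposes): the acquirer can get 42.24 next round, worth 0.65 × 42.24 = 27.456 now. The target offers 27.456 and keeps 120 − 27.456 = 92.544.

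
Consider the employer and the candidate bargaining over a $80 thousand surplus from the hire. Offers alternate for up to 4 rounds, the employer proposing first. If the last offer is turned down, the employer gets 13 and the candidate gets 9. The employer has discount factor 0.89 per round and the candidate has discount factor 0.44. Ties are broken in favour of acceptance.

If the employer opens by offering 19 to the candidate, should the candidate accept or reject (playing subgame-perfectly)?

Work out the candidate's continuation value if the offer is rejected.
Round 4 (the candidate proposes): the employer gets 13 if talks fail, so the candidate offers 13 and keeps 67.
Round 3 (the employer proposes): the candidate can get 67 next round, worth 0.44 × 67 = 29.48 now. The employer offers 29.48 and keeps 80 − 29.48 = 50.52.
Round 2 (the candidate proposes): the employer can get 50.52 next round, worth 0.89 × 50.52 = 44.9628 now, so the candidate offers 44.9628, keeping 35.0372.
So by rejecting in round 1, the candidate gets 35.0372 next round, worth 0.44 × 35.0372 = 15.416368 now.
Offer 19 ≥ 15.416368, so the candidate accepts.

Accept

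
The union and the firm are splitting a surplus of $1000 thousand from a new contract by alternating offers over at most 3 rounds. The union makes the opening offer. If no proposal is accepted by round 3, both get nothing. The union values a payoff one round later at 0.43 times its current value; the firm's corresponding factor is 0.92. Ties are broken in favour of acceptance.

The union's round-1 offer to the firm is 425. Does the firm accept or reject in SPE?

Round 3 (the union proposes): the firm will accept anything ≥ 0, so the union offers 0 and keeps 1000.
Round 2 (the firm proposes): the union can get 1000 next round, worth 0.43 × 1000 = 430 now, so the firm offers 430, keeping 570.
So by rejecting in round 1, the firm gets 570 next round, worth 0.92 × 570 = 524.4 now.
Offer 425 < 524.4, so the firm rejects.

Reject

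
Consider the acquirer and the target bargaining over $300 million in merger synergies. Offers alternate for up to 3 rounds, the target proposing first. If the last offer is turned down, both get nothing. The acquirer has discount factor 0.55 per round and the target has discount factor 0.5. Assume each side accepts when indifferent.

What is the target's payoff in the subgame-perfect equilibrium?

217.5

Round 3 (the target proposes): rejection yields 0 for the acquirer; the target offers 0 and keeps 300.
Round 2 (the acquirer proposes): the target can get 300 next round, worth 0.5 × 300 = 150 now, so the acquirer offers 150, keeping 150.
Round 1 (the target proposes): the acquirer can get 150 next round, worth 0.55 × 150 = 82.5 now; the target offers that and keeps 217.5.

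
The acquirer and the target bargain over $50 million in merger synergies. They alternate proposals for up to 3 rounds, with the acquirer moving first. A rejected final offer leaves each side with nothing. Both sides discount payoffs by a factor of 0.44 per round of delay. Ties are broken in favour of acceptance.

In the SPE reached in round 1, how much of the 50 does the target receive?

12.32

Solve by backward induction from round 3.
Round 3 (the acquirer proposes): the target will accept anything ≥ 0, so the acquirer offers 0 and keeps 50.
Round 2 (the target proposes): the acquirer can get 50 next round, worth 0.44 × 50 = 22 now. The target offers 22 and keeps 50 − 22 = 28.
Round 1 (the acquirer proposes): the target can get 28 next round, worth 0.44 × 28 = 12.32 now. The acquirer offers 12.32 and keeps 50 − 12.32 = 37.68.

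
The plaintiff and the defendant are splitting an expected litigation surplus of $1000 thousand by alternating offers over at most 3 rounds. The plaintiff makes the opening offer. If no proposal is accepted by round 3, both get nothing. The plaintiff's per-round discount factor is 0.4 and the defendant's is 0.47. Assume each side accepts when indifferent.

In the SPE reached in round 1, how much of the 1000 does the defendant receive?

Solve by backward induction from round 3.
Round 3 (the plaintiff proposes): the defendant will accept anything ≥ 0, so the plaintiff offers 0 and keeps 1000.
Round 2 (the defendant proposes): the plaintiff can get 1000 next round, worth 0.4 × 1000 = 400 now, so the defendant offers 400, keeping 600.
Round 1 (the plaintiff proposes): the defendant can get 600 next round, worth 0.47 × 600 = 282 now, so the plaintiff offers 282, keeping 718.

282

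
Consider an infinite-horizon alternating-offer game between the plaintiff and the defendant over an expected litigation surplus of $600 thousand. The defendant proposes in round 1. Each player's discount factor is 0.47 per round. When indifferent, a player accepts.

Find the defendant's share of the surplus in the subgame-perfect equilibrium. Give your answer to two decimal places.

408.16

When the defendant proposes, the plaintiff accepts any offer worth at least 0.47 times what the plaintiff would get by proposing next round; and vice versa.
This gives x = 600 − 0.47y and y = 600 − 0.47x, where x and y are each side's share when it proposes.
Hence (1 − 0.47·0.47)x = 600(1 − 0.47), i.e. 0.7791·x = 318.
x ≈ 408.1633; the plaintiff's share is 600 − x ≈ 191.8367.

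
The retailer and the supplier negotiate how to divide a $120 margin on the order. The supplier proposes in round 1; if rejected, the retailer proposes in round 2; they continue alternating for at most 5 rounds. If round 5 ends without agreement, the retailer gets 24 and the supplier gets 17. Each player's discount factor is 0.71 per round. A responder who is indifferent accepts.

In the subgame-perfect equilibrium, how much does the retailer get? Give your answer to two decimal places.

43.26

Solve by backward induction from round 5.
Round 5 (the supplier proposes): the retailer gets 24 if talks fail, so the supplier offers 24 and keeps 96.
Round 4 (the retailer proposes): the supplier can get 96 next round, worth 0.71 × 96 = 68.16 now; the retailer offers that and keeps 51.84.
Round 3 (the supplier proposes): the retailer can get 51.84 next round, worth 0.71 × 51.84 = 36.8064 now; the supplier offers that and keeps 83.1936.
Round 2 (the retailer proposes): the supplier can get 83.1936 next round, worth 0.71 × 83.1936 = 59.067456 now. The retailer offers 59.067456 and keeps 120 − 59.067456 = 60.932544.
Round 1 (the supplier proposes): the retailer can get 60.932544 next round, worth 0.71 × 60.932544 = 43.26210624 now, so the supplier offers 43.26210624, keeping 76.73789376.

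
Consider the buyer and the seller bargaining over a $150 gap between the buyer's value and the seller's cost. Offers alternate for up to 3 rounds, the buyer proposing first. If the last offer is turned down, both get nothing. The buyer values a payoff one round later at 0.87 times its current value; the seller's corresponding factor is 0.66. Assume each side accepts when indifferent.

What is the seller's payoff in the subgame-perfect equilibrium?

Work backward from the last round.
Round 3 (the buyer proposes): rejection yields 0 for the seller; the buyer offers 0 and keeps 150.
Round 2 (the seller proposes): the buyer can get 150 next round, worth 0.87 × 150 = 130.5 now. The seller offers 130.5 and keeps 150 − 130.5 = 19.5.
Round 1 (the buyer proposes): the seller can get 19.5 next round, worth 0.66 × 19.5 = 12.87 now. The buyer offers 12.87 and keeps 150 − 12.87 = 137.13.

12.87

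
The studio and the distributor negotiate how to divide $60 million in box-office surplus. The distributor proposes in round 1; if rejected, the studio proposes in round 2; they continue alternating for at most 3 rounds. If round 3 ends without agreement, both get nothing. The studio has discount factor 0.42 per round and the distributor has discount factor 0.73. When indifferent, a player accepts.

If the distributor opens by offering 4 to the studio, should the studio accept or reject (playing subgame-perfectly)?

Reject

Round 3 (the distributor proposes): rejection yields 0 for the studio; the distributor offers 0 and keeps 60.
Round 2 (the studio proposes): the distributor can get 60 next round, worth 0.73 × 60 = 43.8 now. The studio offers 43.8 and keeps 60 − 43.8 = 16.2.
So by rejecting in round 1, the studio gets 16.2 next round, worth 0.42 × 16.2 = 6.804 now.
Offer 4 < 6.804, so the studio rejects.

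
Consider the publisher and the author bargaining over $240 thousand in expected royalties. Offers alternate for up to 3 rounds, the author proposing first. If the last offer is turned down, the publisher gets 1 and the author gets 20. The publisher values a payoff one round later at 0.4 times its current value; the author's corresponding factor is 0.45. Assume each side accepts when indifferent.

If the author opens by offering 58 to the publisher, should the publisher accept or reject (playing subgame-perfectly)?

Round 3 (the author proposes): the publisher gets 1 if talks fail, so the author offers 1 and keeps 239.
Round 2 (the publisher proposes): the author can get 239 next round, worth 0.45 × 239 = 107.55 now; the publisher offers that and keeps 132.45.
So by rejecting in round 1, the publisher gets 132.45 next round, worth 0.4 × 132.45 = 52.98 now.
Offer 58 ≥ 52.98, so the publisher accepts.

Accept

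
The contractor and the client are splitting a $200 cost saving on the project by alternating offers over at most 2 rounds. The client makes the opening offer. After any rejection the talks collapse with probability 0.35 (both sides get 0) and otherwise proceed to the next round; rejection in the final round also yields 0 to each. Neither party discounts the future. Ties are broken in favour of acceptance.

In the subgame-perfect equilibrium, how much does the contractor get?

Round 2 (the contractor proposes): the client will accept anything ≥ 0, so the contractor offers 0 and keeps 200.
Round 1 (the client proposes): rejecting gives the contractor an expected 0.65 × 200 = 130. The client offers 130 and keeps 200 − 130 = 70.

130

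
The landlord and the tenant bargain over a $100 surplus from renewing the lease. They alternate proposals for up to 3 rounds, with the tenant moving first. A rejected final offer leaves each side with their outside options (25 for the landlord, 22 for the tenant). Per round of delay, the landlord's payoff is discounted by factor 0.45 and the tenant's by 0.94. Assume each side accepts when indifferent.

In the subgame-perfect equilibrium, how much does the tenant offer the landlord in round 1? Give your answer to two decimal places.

13.28

Round 3 (the tenant proposes): the landlord gets 25 if talks fail, so the tenant offers 25 and keeps 75.
Round 2 (the landlord proposes): the tenant can get 75 next round, worth 0.94 × 75 = 70.5 now; the landlord offers that and keeps 29.5.
Round 1 (the tenant proposes): the landlord can get 29.5 next round, worth 0.45 × 29.5 = 13.275 now. The tenant offers 13.275 and keeps 100 − 13.275 = 86.725.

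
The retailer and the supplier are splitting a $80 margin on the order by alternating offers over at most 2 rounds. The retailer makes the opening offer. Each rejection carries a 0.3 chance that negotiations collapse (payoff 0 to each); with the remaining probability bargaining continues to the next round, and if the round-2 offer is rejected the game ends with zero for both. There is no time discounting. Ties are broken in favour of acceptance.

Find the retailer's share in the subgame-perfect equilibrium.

24

By backward induction:
Round 2 (the supplier proposes): the retailer will accept anything ≥ 0, so the supplier offers 0 and keeps 80.
Round 1 (the retailer proposes): rejecting gives the supplier an expected 0.7 × 80 = 56; the retailer offers that and keeps 24.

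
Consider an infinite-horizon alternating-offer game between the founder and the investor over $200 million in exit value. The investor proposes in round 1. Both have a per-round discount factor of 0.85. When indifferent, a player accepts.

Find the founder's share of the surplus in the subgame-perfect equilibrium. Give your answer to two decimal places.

91.89

When the investor proposes, the founder accepts any offer worth at least 0.85 times what the founder would get by proposing next round; and vice versa.
This gives x = 200 − 0.85y and y = 200 − 0.85x, where x and y are each side's share when it proposes.
Hence (1 − 0.85·0.85)x = 200(1 − 0.85), i.e. 0.2775·x = 30.
x ≈ 108.1081; the founder's share is 200 − x ≈ 91.8919.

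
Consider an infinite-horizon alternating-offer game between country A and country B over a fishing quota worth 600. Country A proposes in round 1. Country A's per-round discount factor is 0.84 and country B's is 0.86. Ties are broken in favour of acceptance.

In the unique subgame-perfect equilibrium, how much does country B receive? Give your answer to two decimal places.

Let x be country A's share when country A proposes and y be country B's share when country B proposes.
Country B accepts iff offered ≥ 0.86·y, so x = 600 − 0.86y. Symmetrically y = 600 − 0.84x.
Substituting: x = 600 − 0.86(600 − 0.84x), giving x(1 − 0.84·0.86) = 600(1 − 0.86).
So x = 600 × 0.14 / 0.2776 ≈ 302.5937, and country B receives 600 − x ≈ 297.4063.

297.41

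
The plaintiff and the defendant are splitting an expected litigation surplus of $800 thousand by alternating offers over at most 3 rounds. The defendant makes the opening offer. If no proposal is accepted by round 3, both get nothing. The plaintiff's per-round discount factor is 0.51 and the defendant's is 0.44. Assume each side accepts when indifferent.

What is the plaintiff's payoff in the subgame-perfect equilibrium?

Round 3 (the defendant proposes): the plaintiff will accept anything ≥ 0, so the defendant offers 0 and keeps 800.
Round 2 (the plaintiff proposes): the defendant can get 800 next round, worth 0.44 × 800 = 352 now; the plaintiff offers that and keeps 448.
Round 1 (the defendant proposes): the plaintiff can get 448 next round, worth 0.51 × 448 = 228.48 now; the defendant offers that and keeps 571.52.

228.48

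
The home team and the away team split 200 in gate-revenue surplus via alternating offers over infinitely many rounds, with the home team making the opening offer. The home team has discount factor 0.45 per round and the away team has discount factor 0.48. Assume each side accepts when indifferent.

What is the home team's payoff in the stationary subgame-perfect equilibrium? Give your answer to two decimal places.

132.65

Let x be the home team's share when the home team proposes and y be the away team's share when the away team proposes.
The away team accepts iff offered ≥ 0.48·y, so x = 200 − 0.48y. Symmetrically y = 200 − 0.45x.
Substituting: x = 200 − 0.48(200 − 0.45x), giving x(1 − 0.45·0.48) = 200(1 − 0.48).
So x = 200 × 0.52 / 0.784 ≈ 132.6531, and the away team receives 200 − x ≈ 67.3469.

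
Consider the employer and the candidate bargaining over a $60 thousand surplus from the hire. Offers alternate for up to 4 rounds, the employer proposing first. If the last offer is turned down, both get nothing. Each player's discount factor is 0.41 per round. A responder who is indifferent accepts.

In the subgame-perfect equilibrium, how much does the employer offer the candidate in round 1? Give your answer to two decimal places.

Round 4 (the candidate proposes): rejection yields 0 for the employer; the candidate offers 0 and keeps 60.
Round 3 (the employer proposes): the candidate can get 60 next round, worth 0.41 × 60 = 24.6 now. The employer offers 24.6 and keeps 60 − 24.6 = 35.4.
Round 2 (the candidate proposes): the employer can get 35.4 next round, worth 0.41 × 35.4 = 14.514 now; the candidate offers that and keeps 45.486.
Round 1 (the employer proposes): the candidate can get 45.486 next round, worth 0.41 × 45.486 = 18.64926 now, so the employer offers 18.64926, keeping 41.35074.

18.65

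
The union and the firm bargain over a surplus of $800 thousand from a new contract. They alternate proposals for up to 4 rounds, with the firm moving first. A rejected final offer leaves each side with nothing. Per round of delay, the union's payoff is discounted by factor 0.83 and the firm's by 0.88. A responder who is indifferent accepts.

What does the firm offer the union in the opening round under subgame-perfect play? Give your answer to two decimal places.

564.67

Round 4 (the union proposes): the firm will accept anything ≥ 0, so the union offers 0 and keeps 800.
Round 3 (the firm proposes): the union can get 800 next round, worth 0.83 × 800 = 664 now, so the firm offers 664, keeping 136.
Round 2 (the union proposes): the firm can get 136 next round, worth 0.88 × 136 = 119.68 now, so the union offers 119.68, keeping 680.32.
Round 1 (the firm proposes): the union can get 680.32 next round, worth 0.83 × 680.32 = 564.6656 now; the firm offers that and keeps 235.3344.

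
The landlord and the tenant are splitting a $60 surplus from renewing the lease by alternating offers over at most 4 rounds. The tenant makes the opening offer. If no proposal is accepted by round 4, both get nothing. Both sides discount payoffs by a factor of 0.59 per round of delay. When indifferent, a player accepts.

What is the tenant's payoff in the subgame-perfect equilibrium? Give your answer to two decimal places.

33.16

By backward induction:
Round 4 (the landlord proposes): the tenant will accept anything ≥ 0, so the landlord offers 0 and keeps 60.
Round 3 (the tenant proposes): the landlord can get 60 next round, worth 0.59 × 60 = 35.4 now, so the tenant offers 35.4, keeping 24.6.
Round 2 (the landlord proposes): the tenant can get 24.6 next round, worth 0.59 × 24.6 = 14.514 now; the landlord offers that and keeps 45.486.
Round 1 (the tenant proposes): the landlord can get 45.486 next round, worth 0.59 × 45.486 = 26.83674 now; the tenant offers that and keeps 33.16326.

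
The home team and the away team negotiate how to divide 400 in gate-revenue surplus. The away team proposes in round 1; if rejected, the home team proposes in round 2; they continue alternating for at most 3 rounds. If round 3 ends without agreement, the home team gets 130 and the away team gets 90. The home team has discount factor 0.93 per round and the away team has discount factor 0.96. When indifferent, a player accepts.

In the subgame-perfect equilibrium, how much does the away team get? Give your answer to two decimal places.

269.06

Round 3 (the away team proposes): the home team gets 130 if talks fail, so the away team offers 130 and keeps 270.
Round 2 (the home team proposes): the away team can get 270 next round, worth 0.96 × 270 = 259.2 now. The home team offers 259.2 and keeps 400 − 259.2 = 140.8.
Round 1 (the away team proposes): the home team can get 140.8 next round, worth 0.93 × 140.8 = 130.944 now; the away team offers that and keeps 269.056.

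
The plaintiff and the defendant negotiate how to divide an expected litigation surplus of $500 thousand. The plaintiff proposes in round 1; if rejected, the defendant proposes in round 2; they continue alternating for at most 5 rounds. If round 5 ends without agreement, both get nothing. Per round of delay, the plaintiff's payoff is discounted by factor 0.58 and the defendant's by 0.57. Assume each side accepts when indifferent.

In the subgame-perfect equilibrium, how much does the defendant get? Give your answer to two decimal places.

Round 5 (the plaintiff proposes): the defendant will accept anything ≥ 0, so the plaintiff offers 0 and keeps 500.
Round 4 (the defendant proposes): the plaintiff can get 500 next round, worth 0.58 × 500 = 290 now, so the defendant offers 290, keeping 210.
Round 3 (the plaintiff proposes): the defendant can get 210 next round, worth 0.57 × 210 = 119.7 now, so the plaintiff offers 119.7, keeping 380.3.
Round 2 (the defendant proposes): the plaintiff can get 380.3 next round, worth 0.58 × 380.3 = 220.574 now. The defendant offers 220.574 and keeps 500 − 220.574 = 279.426.
Round 1 (the plaintiff proposes): the defendant can get 279.426 next round, worth 0.57 × 279.426 = 159.27282 now. The plaintiff offers 159.27282 and keeps 500 − 159.27282 = 340.72718.

159.27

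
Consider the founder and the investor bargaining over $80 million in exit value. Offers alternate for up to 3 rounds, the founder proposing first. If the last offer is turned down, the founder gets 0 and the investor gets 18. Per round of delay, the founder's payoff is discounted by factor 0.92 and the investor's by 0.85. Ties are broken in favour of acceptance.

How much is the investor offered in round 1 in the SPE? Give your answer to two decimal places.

Round 3 (the founder proposes): the investor gets 18 if talks fail, so the founder offers 18 and keeps 62.
Round 2 (the investor proposes): the founder can get 62 next round, worth 0.92 × 62 = 57.04 now. The investor offers 57.04 and keeps 80 − 57.04 = 22.96.
Round 1 (the founder proposes): the investor can get 22.96 next round, worth 0.85 × 22.96 = 19.516 now; the founder offers that and keeps 60.484.

19.52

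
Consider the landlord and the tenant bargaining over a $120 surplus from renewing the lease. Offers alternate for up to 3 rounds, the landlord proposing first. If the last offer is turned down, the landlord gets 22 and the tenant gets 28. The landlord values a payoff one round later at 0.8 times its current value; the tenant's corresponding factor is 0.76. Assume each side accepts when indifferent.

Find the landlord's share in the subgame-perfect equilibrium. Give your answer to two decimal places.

84.74

Round 3 (the landlord proposes): the tenant gets 28 if talks fail, so the landlord offers 28 and keeps 92.
Round 2 (the tenant proposes): the landlord can get 92 next round, worth 0.8 × 92 = 73.6 now; the tenant offers that and keeps 46.4.
Round 1 (the landlord proposes): the tenant can get 46.4 next round, worth 0.76 × 46.4 = 35.264 now. The landlord offers 35.264 and keeps 120 − 35.264 = 84.736.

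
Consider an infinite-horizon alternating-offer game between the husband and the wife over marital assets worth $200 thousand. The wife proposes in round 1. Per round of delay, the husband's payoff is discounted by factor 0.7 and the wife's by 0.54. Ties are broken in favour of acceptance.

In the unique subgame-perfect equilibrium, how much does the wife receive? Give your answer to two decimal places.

In a stationary SPE each proposer offers the other exactly their discounted continuation value.
If the wife keeps x when proposing and the husband keeps y when proposing, then x = 200 − 0.7y and y = 200 − 0.54x.
Solving: x = 200(1 − 0.7) / (1 − 0.54·0.7) = 60 / 0.622 ≈ 96.4630.
The husband gets 200 − 96.4630 ≈ 103.5370.

96.46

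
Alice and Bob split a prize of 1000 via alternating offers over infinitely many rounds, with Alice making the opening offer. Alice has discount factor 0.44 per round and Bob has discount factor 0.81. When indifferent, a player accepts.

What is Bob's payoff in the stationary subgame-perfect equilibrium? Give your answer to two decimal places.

704.79

When Alice proposes, Bob accepts any offer worth at least 0.81 times what Bob would get by proposing next round; and vice versa.
This gives x = 1000 − 0.81y and y = 1000 − 0.44x, where x and y are each side's share when it proposes.
Hence (1 − 0.81·0.44)x = 1000(1 − 0.81), i.e. 0.6436·x = 190.
x ≈ 295.2144; Bob's share is 1000 − x ≈ 704.7856.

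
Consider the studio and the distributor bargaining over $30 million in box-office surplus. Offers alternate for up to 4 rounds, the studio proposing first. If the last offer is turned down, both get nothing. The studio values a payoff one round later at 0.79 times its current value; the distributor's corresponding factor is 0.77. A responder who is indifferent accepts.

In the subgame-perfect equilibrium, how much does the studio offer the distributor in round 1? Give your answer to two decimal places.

18.90

Round 4 (the distributor proposes): rejection yields 0 for the studio; the distributor offers 0 and keeps 30.
Round 3 (the studio proposes): the distributor can get 30 next round, worth 0.77 × 30 = 23.1 now, so the studio offers 23.1, keeping 6.9.
Round 2 (the distributor proposes): the studio can get 6.9 next round, worth 0.79 × 6.9 = 5.451 now. The distributor offers 5.451 and keeps 30 − 5.451 = 24.549.
Round 1 (the studio proposes): the distributor can get 24.549 next round, worth 0.77 × 24.549 = 18.90273 now, so the studio offers 18.90273, keeping 11.09727.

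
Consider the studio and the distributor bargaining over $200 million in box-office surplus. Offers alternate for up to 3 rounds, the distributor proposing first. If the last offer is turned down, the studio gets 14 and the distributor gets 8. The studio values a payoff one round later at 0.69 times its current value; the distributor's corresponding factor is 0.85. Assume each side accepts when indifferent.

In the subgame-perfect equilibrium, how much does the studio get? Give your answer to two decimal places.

28.91

Round 3 (the distributor proposes): the studio gets 14 if talks fail, so the distributor offers 14 and keeps 186.
Round 2 (the studio proposes): the distributor can get 186 next round, worth 0.85 × 186 = 158.1 now; the studio offers that and keeps 41.9.
Round 1 (the distributor proposes): the studio can get 41.9 next round, worth 0.69 × 41.9 = 28.911 now. The distributor offers 28.911 and keeps 200 − 28.911 = 171.089.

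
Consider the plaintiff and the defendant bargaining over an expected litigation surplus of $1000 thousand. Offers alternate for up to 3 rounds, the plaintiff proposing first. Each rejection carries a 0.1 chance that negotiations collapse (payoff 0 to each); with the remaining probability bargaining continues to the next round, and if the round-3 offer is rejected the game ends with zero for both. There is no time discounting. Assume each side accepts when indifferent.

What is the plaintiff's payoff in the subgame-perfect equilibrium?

Round 3 (the plaintiff proposes): rejection yields 0 for the defendant; the plaintiff offers 0 and keeps 1000.
Round 2 (the defendant proposes): rejecting gives the plaintiff an expected 0.9 × 1000 = 900. The defendant offers 900 and keeps 1000 − 900 = 100.
Round 1 (the plaintiff proposes): rejecting gives the defendant an expected 0.9 × 100 = 90. The plaintiff offers 90 and keeps 1000 − 90 = 910.

910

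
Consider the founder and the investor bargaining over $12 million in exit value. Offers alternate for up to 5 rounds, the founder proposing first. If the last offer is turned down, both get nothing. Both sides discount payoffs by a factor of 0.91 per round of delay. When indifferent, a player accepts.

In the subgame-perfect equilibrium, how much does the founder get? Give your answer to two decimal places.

Round 5 (the founder proposes): rejection yields 0 for the investor; the founder offers 0 and keeps 12.
Round 4 (the investor proposes): the founder can get 12 next round, worth 0.91 × 12 = 10.92 now; the investor offers that and keeps 1.08.
Round 3 (the founder proposes): the investor can get 1.08 next round, worth 0.91 × 1.08 = 0.9828 now. The founder offers 0.9828 and keeps 12 − 0.9828 = 11.0172.
Round 2 (the investor proposes): the founder can get 11.0172 next round, worth 0.91 × 11.0172 = 10.025652 now; the investor offers that and keeps 1.974348.
Round 1 (the founder proposes): the investor can get 1.974348 next round, worth 0.91 × 1.974348 = 1.79665668 now, so the founder offers 1.79665668, keeping 10.20334332.

10.20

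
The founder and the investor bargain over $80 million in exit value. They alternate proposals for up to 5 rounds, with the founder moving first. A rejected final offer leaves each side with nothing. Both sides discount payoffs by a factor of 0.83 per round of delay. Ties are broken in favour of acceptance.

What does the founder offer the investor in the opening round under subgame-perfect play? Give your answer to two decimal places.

19.06

Round 5 (the founder proposes): rejection yields 0 for the investor; the founder offers 0 and keeps 80.
Round 4 (the investor proposes): the founder can get 80 next round, worth 0.83 × 80 = 66.4 now; the investor offers that and keeps 13.6.
Round 3 (the founder proposes): the investor can get 13.6 next round, worth 0.83 × 13.6 = 11.288 now, so the founder offers 11.288, keeping 68.712.
Round 2 (the investor proposes): the founder can get 68.712 next round, worth 0.83 × 68.712 = 57.03096 now, so the investor offers 57.03096, keeping 22.96904.
Round 1 (the founder proposes): the investor can get 22.96904 next round, worth 0.83 × 22.96904 = 19.0643032 now; the founder offers that and keeps 60.9356968.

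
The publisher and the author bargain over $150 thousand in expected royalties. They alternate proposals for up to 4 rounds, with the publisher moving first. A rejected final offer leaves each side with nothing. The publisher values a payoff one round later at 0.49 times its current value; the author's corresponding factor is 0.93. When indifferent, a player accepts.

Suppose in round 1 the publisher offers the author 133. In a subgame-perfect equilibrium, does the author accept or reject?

Work out the author's continuation value if the offer is rejected.
Round 4 (the author proposes): rejection yields 0 for the publisher; the author offers 0 and keeps 150.
Round 3 (the publisher proposes): the author can get 150 next round, worth 0.93 × 150 = 139.5 now; the publisher offers that and keeps 10.5.
Round 2 (the author proposes): the publisher can get 10.5 next round, worth 0.49 × 10.5 = 5.145 now. The author offers 5.145 and keeps 150 − 5.145 = 144.855.
So by rejecting in round 1, the author gets 144.855 next round, worth 0.93 × 144.855 = 134.71515 now.
Offer 133 < 134.71515, so the author rejects.

Reject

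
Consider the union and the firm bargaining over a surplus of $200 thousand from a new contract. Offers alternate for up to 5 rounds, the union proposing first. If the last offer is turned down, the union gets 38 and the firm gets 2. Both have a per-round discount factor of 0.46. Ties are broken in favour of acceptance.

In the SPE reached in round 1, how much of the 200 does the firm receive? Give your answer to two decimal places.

60.28

Round 5 (the union proposes): the firm gets 2 if talks fail, so the union offers 2 and keeps 198.
Round 4 (the firm proposes): the union can get 198 next round, worth 0.46 × 198 = 91.08 now. The firm offers 91.08 and keeps 200 − 91.08 = 108.92.
Round 3 (the union proposes): the firm can get 108.92 next round, worth 0.46 × 108.92 = 50.1032 now; the union offers that and keeps 149.8968.
Round 2 (the firm proposes): the union can get 149.8968 next round, worth 0.46 × 149.8968 = 68.952528 now, so the firm offers 68.952528, keeping 131.047472.
Round 1 (the union proposes): the firm can get 131.047472 next round, worth 0.46 × 131.047472 = 60.28183712 now; the union offers that and keeps 139.71816288.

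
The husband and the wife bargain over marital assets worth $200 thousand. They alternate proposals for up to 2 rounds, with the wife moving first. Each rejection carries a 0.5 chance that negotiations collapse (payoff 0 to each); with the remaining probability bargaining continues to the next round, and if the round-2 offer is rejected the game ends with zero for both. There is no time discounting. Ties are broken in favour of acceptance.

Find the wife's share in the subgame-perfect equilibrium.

Round 2 (the husband proposes): the wife will accept anything ≥ 0, so the husband offers 0 and keeps 200.
Round 1 (the wife proposes): rejecting gives the husband an expected 0.5 × 200 = 100, so the wife offers 100, keeping 100.

100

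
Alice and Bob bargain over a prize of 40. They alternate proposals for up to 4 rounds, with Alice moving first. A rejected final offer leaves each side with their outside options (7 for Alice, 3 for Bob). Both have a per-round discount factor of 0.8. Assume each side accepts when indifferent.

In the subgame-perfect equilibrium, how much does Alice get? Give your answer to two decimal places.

16.70

Round 4 (Bob proposes): Alice gets 7 if talks fail, so Bob offers 7 and keeps 33.
Round 3 (Alice proposes): Bob can get 33 next round, worth 0.8 × 33 = 26.4 now. Alice offers 26.4 and keeps 40 − 26.4 = 13.6.
Round 2 (Bob proposes): Alice can get 13.6 next round, worth 0.8 × 13.6 = 10.88 now; Bob offers that and keeps 29.12.
Round 1 (Alice proposes): Bob can get 29.12 next round, worth 0.8 × 29.12 = 23.296 now, so Alice offers 23.296, keeping 16.704.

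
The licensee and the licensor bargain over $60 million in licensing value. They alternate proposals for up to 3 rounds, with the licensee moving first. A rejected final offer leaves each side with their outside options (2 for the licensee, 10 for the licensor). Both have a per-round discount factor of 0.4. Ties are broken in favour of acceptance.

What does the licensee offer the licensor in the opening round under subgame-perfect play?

16

Solve by backward induction from round 3.
Round 3 (the licensee proposes): the licensor gets 10 if talks fail, so the licensee offers 10 and keeps 50.
Round 2 (the licensor proposes): the licensee can get 50 next round, worth 0.4 × 50 = 20 now. The licensor offers 20 and keeps 60 − 20 = 40.
Round 1 (the licensee proposes): the licensor can get 40 next round, worth 0.4 × 40 = 16 now. The licensee offers 16 and keeps 60 − 16 = 44.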